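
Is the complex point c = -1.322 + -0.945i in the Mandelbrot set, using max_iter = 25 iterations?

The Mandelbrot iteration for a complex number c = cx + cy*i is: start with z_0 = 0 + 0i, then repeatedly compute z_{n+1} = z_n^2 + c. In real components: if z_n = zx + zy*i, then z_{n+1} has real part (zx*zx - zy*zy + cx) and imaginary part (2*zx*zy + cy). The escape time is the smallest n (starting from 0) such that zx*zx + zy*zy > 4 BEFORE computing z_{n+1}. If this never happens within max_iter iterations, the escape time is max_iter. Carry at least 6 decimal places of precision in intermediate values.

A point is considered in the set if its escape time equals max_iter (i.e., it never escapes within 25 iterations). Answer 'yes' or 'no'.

z_0 = 0 + 0i, c = -1.3220 + -0.9450i
Iter 1: z = -1.3220 + -0.9450i, |z|^2 = 2.6407
Iter 2: z = -0.4673 + 1.5536i, |z|^2 = 2.6320
Iter 3: z = -3.5172 + -2.3971i, |z|^2 = 18.1168
Escaped at iteration 3

Answer: no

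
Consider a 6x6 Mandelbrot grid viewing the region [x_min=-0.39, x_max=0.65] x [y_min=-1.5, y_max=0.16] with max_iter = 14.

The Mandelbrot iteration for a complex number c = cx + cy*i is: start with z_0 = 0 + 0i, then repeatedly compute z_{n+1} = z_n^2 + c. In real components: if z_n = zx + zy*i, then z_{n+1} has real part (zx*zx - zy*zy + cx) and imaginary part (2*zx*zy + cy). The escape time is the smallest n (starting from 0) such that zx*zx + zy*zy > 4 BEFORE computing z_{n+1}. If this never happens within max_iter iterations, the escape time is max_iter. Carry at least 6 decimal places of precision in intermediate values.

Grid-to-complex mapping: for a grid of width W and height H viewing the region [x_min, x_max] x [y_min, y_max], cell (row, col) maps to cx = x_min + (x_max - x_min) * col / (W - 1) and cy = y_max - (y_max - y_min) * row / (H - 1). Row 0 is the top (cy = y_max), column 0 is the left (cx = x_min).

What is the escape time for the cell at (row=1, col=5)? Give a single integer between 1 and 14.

Answer: 4

Derivation:
z_0 = 0 + 0i, c = 0.6500 + -0.1720i
Iter 1: z = 0.6500 + -0.1720i, |z|^2 = 0.4521
Iter 2: z = 1.0429 + -0.3956i, |z|^2 = 1.2442
Iter 3: z = 1.5812 + -0.9972i, |z|^2 = 3.4944
Iter 4: z = 2.1558 + -3.3254i, |z|^2 = 15.7054
Escaped at iteration 4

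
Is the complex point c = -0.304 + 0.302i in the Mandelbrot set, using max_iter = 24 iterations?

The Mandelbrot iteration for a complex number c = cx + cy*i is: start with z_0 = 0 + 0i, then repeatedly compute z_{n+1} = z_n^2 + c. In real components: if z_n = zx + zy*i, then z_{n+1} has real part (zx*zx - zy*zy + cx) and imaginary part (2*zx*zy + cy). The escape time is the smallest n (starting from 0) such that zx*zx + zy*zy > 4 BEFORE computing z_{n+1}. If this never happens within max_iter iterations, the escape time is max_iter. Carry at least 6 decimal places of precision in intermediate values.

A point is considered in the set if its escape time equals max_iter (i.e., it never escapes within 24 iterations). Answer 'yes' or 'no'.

Answer: yes

Derivation:
z_0 = 0 + 0i, c = -0.3040 + 0.3020i
Iter 1: z = -0.3040 + 0.3020i, |z|^2 = 0.1836
Iter 2: z = -0.3028 + 0.1184i, |z|^2 = 0.1057
Iter 3: z = -0.2263 + 0.2303i, |z|^2 = 0.1043
Iter 4: z = -0.3058 + 0.1977i, |z|^2 = 0.1326
Iter 5: z = -0.2496 + 0.1811i, |z|^2 = 0.0951
Iter 6: z = -0.2745 + 0.2116i, |z|^2 = 0.1201
Iter 7: z = -0.2734 + 0.1858i, |z|^2 = 0.1093
Iter 8: z = -0.2638 + 0.2004i, |z|^2 = 0.1097
Iter 9: z = -0.2746 + 0.1963i, |z|^2 = 0.1139
Iter 10: z = -0.2671 + 0.1942i, |z|^2 = 0.1091
Iter 11: z = -0.2704 + 0.1982i, |z|^2 = 0.1124
Iter 12: z = -0.2702 + 0.1948i, |z|^2 = 0.1110
Iter 13: z = -0.2689 + 0.1967i, |z|^2 = 0.1110
Iter 14: z = -0.2704 + 0.1962i, |z|^2 = 0.1116
Iter 15: z = -0.2694 + 0.1959i, |z|^2 = 0.1110
Iter 16: z = -0.2698 + 0.1964i, |z|^2 = 0.1114
Iter 17: z = -0.2698 + 0.1960i, |z|^2 = 0.1112
Iter 18: z = -0.2696 + 0.1962i, |z|^2 = 0.1112
Iter 19: z = -0.2698 + 0.1962i, |z|^2 = 0.1113
Iter 20: z = -0.2697 + 0.1961i, |z|^2 = 0.1112
Iter 21: z = -0.2697 + 0.1962i, |z|^2 = 0.1113
Iter 22: z = -0.2697 + 0.1961i, |z|^2 = 0.1112
Iter 23: z = -0.2697 + 0.1962i, |z|^2 = 0.1112
Did not escape in 24 iterations → in set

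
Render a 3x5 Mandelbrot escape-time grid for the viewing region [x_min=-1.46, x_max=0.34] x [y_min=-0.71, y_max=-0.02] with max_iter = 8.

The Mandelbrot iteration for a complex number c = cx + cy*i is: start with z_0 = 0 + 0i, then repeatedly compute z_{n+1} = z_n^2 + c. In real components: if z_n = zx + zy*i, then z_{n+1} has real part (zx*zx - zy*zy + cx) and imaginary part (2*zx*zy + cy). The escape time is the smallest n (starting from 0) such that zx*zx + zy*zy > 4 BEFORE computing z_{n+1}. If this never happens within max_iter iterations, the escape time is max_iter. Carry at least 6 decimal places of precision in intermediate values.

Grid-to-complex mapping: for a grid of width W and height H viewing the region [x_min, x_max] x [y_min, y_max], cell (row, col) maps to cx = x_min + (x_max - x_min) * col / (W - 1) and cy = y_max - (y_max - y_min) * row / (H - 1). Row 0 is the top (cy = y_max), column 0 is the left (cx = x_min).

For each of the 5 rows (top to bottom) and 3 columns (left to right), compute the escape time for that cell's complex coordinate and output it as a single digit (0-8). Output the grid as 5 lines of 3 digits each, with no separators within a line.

(row=0, col=0): c = -1.4600 + -0.0200i → escape time 8
(row=0, col=1): c = -0.5600 + -0.0200i → escape time 8
(row=0, col=2): c = 0.3400 + -0.0200i → escape time 8
(row=1, col=0): c = -1.4600 + -0.1925i → escape time 5
(row=1, col=1): c = -0.5600 + -0.1925i → escape time 8
(row=1, col=2): c = 0.3400 + -0.1925i → escape time 8
(row=2, col=0): c = -1.4600 + -0.3650i → escape time 4
(row=2, col=1): c = -0.5600 + -0.3650i → escape time 8
(row=2, col=2): c = 0.3400 + -0.3650i → escape time 8
(row=3, col=0): c = -1.4600 + -0.5375i → escape time 3
(row=3, col=1): c = -0.5600 + -0.5375i → escape time 8
(row=3, col=2): c = 0.3400 + -0.5375i → escape time 8
(row=4, col=0): c = -1.4600 + -0.7100i → escape time 3
(row=4, col=1): c = -0.5600 + -0.7100i → escape time 7
(row=4, col=2): c = 0.3400 + -0.7100i → escape time 7

Answer: 888
588
488
388
377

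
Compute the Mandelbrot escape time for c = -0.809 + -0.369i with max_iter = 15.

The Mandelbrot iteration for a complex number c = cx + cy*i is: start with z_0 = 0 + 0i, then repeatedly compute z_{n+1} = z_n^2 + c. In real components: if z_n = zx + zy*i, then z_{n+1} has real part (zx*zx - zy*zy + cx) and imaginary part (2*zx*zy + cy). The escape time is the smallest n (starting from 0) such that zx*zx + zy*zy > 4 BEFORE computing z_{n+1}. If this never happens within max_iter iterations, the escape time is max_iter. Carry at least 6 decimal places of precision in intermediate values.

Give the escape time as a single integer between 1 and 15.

Answer: 8

Derivation:
z_0 = 0 + 0i, c = -0.8090 + -0.3690i
Iter 1: z = -0.8090 + -0.3690i, |z|^2 = 0.7906
Iter 2: z = -0.2907 + 0.2280i, |z|^2 = 0.1365
Iter 3: z = -0.7765 + -0.5016i, |z|^2 = 0.8545
Iter 4: z = -0.4576 + 0.4100i, |z|^2 = 0.3775
Iter 5: z = -0.7677 + -0.7442i, |z|^2 = 1.1431
Iter 6: z = -0.7735 + 0.7736i, |z|^2 = 1.1968
Iter 7: z = -0.8091 + -1.5658i, |z|^2 = 3.1062
Iter 8: z = -2.6061 + 2.1646i, |z|^2 = 11.4773
Escaped at iteration 8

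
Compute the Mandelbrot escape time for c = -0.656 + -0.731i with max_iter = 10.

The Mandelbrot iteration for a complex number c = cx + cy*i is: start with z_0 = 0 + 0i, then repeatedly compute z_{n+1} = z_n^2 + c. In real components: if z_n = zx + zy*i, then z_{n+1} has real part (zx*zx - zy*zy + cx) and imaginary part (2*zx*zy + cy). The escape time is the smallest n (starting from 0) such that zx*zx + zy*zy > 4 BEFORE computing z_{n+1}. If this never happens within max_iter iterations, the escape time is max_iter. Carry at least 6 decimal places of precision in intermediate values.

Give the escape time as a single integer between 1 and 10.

Answer: 5

Derivation:
z_0 = 0 + 0i, c = -0.6560 + -0.7310i
Iter 1: z = -0.6560 + -0.7310i, |z|^2 = 0.9647
Iter 2: z = -0.7600 + 0.2281i, |z|^2 = 0.6297
Iter 3: z = -0.1304 + -1.0777i, |z|^2 = 1.1784
Iter 4: z = -1.8004 + -0.4500i, |z|^2 = 3.4439
Iter 5: z = 2.3829 + 0.8893i, |z|^2 = 6.4693
Escaped at iteration 5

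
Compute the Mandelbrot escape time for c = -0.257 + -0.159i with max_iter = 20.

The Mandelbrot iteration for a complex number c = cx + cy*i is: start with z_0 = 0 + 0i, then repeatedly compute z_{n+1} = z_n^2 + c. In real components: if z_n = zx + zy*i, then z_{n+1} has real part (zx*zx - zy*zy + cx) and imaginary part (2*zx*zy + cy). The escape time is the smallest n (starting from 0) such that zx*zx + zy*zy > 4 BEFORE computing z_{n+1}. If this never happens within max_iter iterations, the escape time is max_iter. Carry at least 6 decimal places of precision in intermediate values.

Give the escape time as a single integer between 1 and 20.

Answer: 20

Derivation:
z_0 = 0 + 0i, c = -0.2570 + -0.1590i
Iter 1: z = -0.2570 + -0.1590i, |z|^2 = 0.0913
Iter 2: z = -0.2162 + -0.0773i, |z|^2 = 0.0527
Iter 3: z = -0.2162 + -0.1256i, |z|^2 = 0.0625
Iter 4: z = -0.2260 + -0.1047i, |z|^2 = 0.0620
Iter 5: z = -0.2169 + -0.1117i, |z|^2 = 0.0595
Iter 6: z = -0.2224 + -0.1106i, |z|^2 = 0.0617
Iter 7: z = -0.2197 + -0.1098i, |z|^2 = 0.0603
Iter 8: z = -0.2208 + -0.1107i, |z|^2 = 0.0610
Iter 9: z = -0.2205 + -0.1101i, |z|^2 = 0.0608
Iter 10: z = -0.2205 + -0.1104i, |z|^2 = 0.0608
Iter 11: z = -0.2206 + -0.1103i, |z|^2 = 0.0608
Iter 12: z = -0.2205 + -0.1103i, |z|^2 = 0.0608
Iter 13: z = -0.2206 + -0.1103i, |z|^2 = 0.0608
Iter 14: z = -0.2205 + -0.1103i, |z|^2 = 0.0608
Iter 15: z = -0.2205 + -0.1103i, |z|^2 = 0.0608
Iter 16: z = -0.2205 + -0.1103i, |z|^2 = 0.0608
Iter 17: z = -0.2205 + -0.1103i, |z|^2 = 0.0608
Iter 18: z = -0.2205 + -0.1103i, |z|^2 = 0.0608
Iter 19: z = -0.2205 + -0.1103i, |z|^2 = 0.0608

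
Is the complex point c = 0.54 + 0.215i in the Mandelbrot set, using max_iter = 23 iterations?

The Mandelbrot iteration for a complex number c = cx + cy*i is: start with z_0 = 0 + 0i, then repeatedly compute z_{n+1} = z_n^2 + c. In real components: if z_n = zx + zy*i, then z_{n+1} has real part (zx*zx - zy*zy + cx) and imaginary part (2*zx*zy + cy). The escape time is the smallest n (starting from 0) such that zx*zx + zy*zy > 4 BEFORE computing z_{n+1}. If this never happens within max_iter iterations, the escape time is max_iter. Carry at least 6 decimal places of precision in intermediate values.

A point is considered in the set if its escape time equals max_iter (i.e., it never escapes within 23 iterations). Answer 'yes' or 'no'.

z_0 = 0 + 0i, c = 0.5400 + 0.2150i
Iter 1: z = 0.5400 + 0.2150i, |z|^2 = 0.3378
Iter 2: z = 0.7854 + 0.4472i, |z|^2 = 0.8168
Iter 3: z = 0.9568 + 0.9174i, |z|^2 = 1.7572
Iter 4: z = 0.6138 + 1.9707i, |z|^2 = 4.2603
Escaped at iteration 4

Answer: no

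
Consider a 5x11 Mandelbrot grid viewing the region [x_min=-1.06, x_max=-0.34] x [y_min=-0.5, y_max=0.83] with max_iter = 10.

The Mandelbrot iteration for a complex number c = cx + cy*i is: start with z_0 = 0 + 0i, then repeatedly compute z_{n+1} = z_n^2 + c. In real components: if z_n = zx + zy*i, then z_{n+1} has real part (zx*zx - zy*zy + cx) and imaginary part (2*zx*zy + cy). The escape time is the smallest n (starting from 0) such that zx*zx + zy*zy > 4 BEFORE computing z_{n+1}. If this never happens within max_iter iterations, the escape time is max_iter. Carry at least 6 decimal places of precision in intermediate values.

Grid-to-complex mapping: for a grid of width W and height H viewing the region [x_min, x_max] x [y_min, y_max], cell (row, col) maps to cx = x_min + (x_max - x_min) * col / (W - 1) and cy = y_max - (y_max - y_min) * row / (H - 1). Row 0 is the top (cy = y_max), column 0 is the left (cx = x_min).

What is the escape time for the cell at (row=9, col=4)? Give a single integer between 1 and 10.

Answer: 10

Derivation:
z_0 = 0 + 0i, c = -0.3400 + -0.3670i
Iter 1: z = -0.3400 + -0.3670i, |z|^2 = 0.2503
Iter 2: z = -0.3591 + -0.1174i, |z|^2 = 0.1427
Iter 3: z = -0.2248 + -0.2827i, |z|^2 = 0.1305
Iter 4: z = -0.3693 + -0.2399i, |z|^2 = 0.1940
Iter 5: z = -0.2611 + -0.1898i, |z|^2 = 0.1042
Iter 6: z = -0.3078 + -0.2679i, |z|^2 = 0.1665
Iter 7: z = -0.3170 + -0.2021i, |z|^2 = 0.1413
Iter 8: z = -0.2803 + -0.2389i, |z|^2 = 0.1357
Iter 9: z = -0.3185 + -0.2331i, |z|^2 = 0.1557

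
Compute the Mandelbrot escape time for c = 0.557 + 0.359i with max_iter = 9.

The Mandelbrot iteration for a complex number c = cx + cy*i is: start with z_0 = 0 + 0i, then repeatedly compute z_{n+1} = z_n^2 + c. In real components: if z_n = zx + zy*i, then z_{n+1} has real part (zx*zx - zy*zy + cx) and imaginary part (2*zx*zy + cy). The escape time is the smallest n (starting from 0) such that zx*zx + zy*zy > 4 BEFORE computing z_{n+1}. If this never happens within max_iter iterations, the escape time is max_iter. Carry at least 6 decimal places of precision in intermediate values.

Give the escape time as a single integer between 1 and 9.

Answer: 4

Derivation:
z_0 = 0 + 0i, c = 0.5570 + 0.3590i
Iter 1: z = 0.5570 + 0.3590i, |z|^2 = 0.4391
Iter 2: z = 0.7384 + 0.7589i, |z|^2 = 1.1212
Iter 3: z = 0.5262 + 1.4797i, |z|^2 = 2.4665
Iter 4: z = -1.3557 + 1.9163i, |z|^2 = 5.5102
Escaped at iteration 4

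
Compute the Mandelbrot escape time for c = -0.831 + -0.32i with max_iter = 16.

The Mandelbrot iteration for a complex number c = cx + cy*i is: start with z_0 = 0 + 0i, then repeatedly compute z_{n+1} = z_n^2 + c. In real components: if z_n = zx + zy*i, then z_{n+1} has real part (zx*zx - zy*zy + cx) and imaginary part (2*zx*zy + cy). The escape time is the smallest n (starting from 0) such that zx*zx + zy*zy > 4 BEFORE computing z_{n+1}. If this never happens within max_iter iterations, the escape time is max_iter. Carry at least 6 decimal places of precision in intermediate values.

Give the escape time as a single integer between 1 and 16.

z_0 = 0 + 0i, c = -0.8310 + -0.3200i
Iter 1: z = -0.8310 + -0.3200i, |z|^2 = 0.7930
Iter 2: z = -0.2428 + 0.2118i, |z|^2 = 0.1038
Iter 3: z = -0.8169 + -0.4229i, |z|^2 = 0.8462
Iter 4: z = -0.3425 + 0.3709i, |z|^2 = 0.2549
Iter 5: z = -0.8513 + -0.5741i, |z|^2 = 1.0542
Iter 6: z = -0.4359 + 0.6574i, |z|^2 = 0.6222
Iter 7: z = -1.0732 + -0.8931i, |z|^2 = 1.9493
Iter 8: z = -0.4770 + 1.5969i, |z|^2 = 2.7776
Iter 9: z = -3.1536 + -1.8434i, |z|^2 = 13.3429
Escaped at iteration 9

Answer: 9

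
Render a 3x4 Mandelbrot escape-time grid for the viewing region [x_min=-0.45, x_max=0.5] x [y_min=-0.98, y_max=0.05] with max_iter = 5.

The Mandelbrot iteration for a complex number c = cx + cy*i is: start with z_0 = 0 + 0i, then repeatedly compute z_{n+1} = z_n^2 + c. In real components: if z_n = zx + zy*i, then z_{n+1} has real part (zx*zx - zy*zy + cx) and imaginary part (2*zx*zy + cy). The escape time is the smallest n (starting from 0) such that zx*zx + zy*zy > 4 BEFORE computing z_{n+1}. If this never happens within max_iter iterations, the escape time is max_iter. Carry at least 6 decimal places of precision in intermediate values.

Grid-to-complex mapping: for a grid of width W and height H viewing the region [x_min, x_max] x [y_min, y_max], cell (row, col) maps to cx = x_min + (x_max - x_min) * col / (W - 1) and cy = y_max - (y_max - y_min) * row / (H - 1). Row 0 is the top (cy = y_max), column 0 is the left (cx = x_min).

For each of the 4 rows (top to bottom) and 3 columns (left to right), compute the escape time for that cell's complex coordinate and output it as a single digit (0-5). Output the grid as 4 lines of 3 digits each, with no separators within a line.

(row=0, col=0): c = -0.4500 + 0.0500i → escape time 5
(row=0, col=1): c = 0.0250 + 0.0500i → escape time 5
(row=0, col=2): c = 0.5000 + 0.0500i → escape time 5
(row=1, col=0): c = -0.4500 + -0.2933i → escape time 5
(row=1, col=1): c = 0.0250 + -0.2933i → escape time 5
(row=1, col=2): c = 0.5000 + -0.2933i → escape time 5
(row=2, col=0): c = -0.4500 + -0.6367i → escape time 5
(row=2, col=1): c = 0.0250 + -0.6367i → escape time 5
(row=2, col=2): c = 0.5000 + -0.6367i → escape time 4
(row=3, col=0): c = -0.4500 + -0.9800i → escape time 4
(row=3, col=1): c = 0.0250 + -0.9800i → escape time 5
(row=3, col=2): c = 0.5000 + -0.9800i → escape time 3

Answer: 555
555
554
453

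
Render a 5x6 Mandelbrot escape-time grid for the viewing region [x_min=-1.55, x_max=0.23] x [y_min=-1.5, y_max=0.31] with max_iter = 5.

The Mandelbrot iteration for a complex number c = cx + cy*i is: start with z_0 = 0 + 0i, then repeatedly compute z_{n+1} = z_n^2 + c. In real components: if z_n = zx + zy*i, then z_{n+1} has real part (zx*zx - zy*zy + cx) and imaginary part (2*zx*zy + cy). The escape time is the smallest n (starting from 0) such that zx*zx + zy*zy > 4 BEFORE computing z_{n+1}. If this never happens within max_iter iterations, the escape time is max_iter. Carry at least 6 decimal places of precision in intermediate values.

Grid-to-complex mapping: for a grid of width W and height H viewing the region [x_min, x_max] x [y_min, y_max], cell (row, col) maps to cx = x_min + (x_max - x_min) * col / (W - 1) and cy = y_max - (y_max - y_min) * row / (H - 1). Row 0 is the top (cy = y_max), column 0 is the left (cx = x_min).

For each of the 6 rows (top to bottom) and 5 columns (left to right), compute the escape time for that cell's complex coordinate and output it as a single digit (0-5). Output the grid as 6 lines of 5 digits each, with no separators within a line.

Answer: 45555
55555
45555
33455
23353
12222

Derivation:
(row=0, col=0): c = -1.5500 + 0.3100i → escape time 4
(row=0, col=1): c = -1.1050 + 0.3100i → escape time 5
(row=0, col=2): c = -0.6600 + 0.3100i → escape time 5
(row=0, col=3): c = -0.2150 + 0.3100i → escape time 5
(row=0, col=4): c = 0.2300 + 0.3100i → escape time 5
(row=1, col=0): c = -1.5500 + -0.0520i → escape time 5
(row=1, col=1): c = -1.1050 + -0.0520i → escape time 5
(row=1, col=2): c = -0.6600 + -0.0520i → escape time 5
(row=1, col=3): c = -0.2150 + -0.0520i → escape time 5
(row=1, col=4): c = 0.2300 + -0.0520i → escape time 5
(row=2, col=0): c = -1.5500 + -0.4140i → escape time 4
(row=2, col=1): c = -1.1050 + -0.4140i → escape time 5
(row=2, col=2): c = -0.6600 + -0.4140i → escape time 5
(row=2, col=3): c = -0.2150 + -0.4140i → escape time 5
(row=2, col=4): c = 0.2300 + -0.4140i → escape time 5
(row=3, col=0): c = -1.5500 + -0.7760i → escape time 3
(row=3, col=1): c = -1.1050 + -0.7760i → escape time 3
(row=3, col=2): c = -0.6600 + -0.7760i → escape time 4
(row=3, col=3): c = -0.2150 + -0.7760i → escape time 5
(row=3, col=4): c = 0.2300 + -0.7760i → escape time 5
(row=4, col=0): c = -1.5500 + -1.1380i → escape time 2
(row=4, col=1): c = -1.1050 + -1.1380i → escape time 3
(row=4, col=2): c = -0.6600 + -1.1380i → escape time 3
(row=4, col=3): c = -0.2150 + -1.1380i → escape time 5
(row=4, col=4): c = 0.2300 + -1.1380i → escape time 3
(row=5, col=0): c = -1.5500 + -1.5000i → escape time 1
(row=5, col=1): c = -1.1050 + -1.5000i → escape time 2
(row=5, col=2): c = -0.6600 + -1.5000i → escape time 2
(row=5, col=3): c = -0.2150 + -1.5000i → escape time 2
(row=5, col=4): c = 0.2300 + -1.5000i → escape time 2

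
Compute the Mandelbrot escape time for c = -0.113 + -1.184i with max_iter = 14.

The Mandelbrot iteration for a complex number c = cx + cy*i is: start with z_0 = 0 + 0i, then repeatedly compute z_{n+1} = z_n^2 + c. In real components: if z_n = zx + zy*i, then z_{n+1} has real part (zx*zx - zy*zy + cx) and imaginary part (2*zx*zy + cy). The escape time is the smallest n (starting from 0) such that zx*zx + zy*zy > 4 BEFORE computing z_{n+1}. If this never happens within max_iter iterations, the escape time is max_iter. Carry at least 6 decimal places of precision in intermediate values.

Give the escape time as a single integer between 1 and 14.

z_0 = 0 + 0i, c = -0.1130 + -1.1840i
Iter 1: z = -0.1130 + -1.1840i, |z|^2 = 1.4146
Iter 2: z = -1.5021 + -0.9164i, |z|^2 = 3.0961
Iter 3: z = 1.3034 + 1.5691i, |z|^2 = 4.1610
Escaped at iteration 3

Answer: 3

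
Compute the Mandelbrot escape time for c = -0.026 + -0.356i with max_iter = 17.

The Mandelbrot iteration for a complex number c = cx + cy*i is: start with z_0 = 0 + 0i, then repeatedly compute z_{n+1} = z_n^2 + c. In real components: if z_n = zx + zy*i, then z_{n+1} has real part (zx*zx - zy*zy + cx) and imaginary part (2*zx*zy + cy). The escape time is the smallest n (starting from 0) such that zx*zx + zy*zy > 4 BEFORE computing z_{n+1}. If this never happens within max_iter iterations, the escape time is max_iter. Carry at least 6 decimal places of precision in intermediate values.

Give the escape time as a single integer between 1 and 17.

Answer: 17

Derivation:
z_0 = 0 + 0i, c = -0.0260 + -0.3560i
Iter 1: z = -0.0260 + -0.3560i, |z|^2 = 0.1274
Iter 2: z = -0.1521 + -0.3375i, |z|^2 = 0.1370
Iter 3: z = -0.1168 + -0.2534i, |z|^2 = 0.0778
Iter 4: z = -0.0766 + -0.2968i, |z|^2 = 0.0940
Iter 5: z = -0.1082 + -0.3106i, |z|^2 = 0.1082
Iter 6: z = -0.1107 + -0.2888i, |z|^2 = 0.0956
Iter 7: z = -0.0971 + -0.2921i, |z|^2 = 0.0947
Iter 8: z = -0.1019 + -0.2993i, |z|^2 = 0.0999
Iter 9: z = -0.1052 + -0.2950i, |z|^2 = 0.0981
Iter 10: z = -0.1020 + -0.2939i, |z|^2 = 0.0968
Iter 11: z = -0.1020 + -0.2960i, |z|^2 = 0.0980
Iter 12: z = -0.1032 + -0.2956i, |z|^2 = 0.0980
Iter 13: z = -0.1027 + -0.2950i, |z|^2 = 0.0976
Iter 14: z = -0.1025 + -0.2954i, |z|^2 = 0.0978
Iter 15: z = -0.1028 + -0.2955i, |z|^2 = 0.0979
Iter 16: z = -0.1027 + -0.2953i, |z|^2 = 0.0977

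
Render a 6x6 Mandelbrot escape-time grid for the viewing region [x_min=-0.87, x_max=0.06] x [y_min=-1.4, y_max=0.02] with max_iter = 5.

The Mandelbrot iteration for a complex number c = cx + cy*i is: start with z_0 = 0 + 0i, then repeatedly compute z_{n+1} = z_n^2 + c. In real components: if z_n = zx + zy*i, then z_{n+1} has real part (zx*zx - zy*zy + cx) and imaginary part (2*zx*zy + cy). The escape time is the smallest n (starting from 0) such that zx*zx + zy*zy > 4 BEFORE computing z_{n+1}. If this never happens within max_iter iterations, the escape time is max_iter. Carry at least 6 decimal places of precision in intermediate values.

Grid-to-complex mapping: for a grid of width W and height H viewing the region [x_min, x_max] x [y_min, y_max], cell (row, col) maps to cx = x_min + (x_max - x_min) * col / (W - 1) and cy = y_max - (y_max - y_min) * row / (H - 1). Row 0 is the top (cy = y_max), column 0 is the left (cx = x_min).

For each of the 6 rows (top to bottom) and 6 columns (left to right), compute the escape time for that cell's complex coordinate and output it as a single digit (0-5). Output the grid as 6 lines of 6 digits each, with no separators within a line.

Answer: 555555
555555
555555
445555
333454
222222

Derivation:
(row=0, col=0): c = -0.8700 + 0.0200i → escape time 5
(row=0, col=1): c = -0.6840 + 0.0200i → escape time 5
(row=0, col=2): c = -0.4980 + 0.0200i → escape time 5
(row=0, col=3): c = -0.3120 + 0.0200i → escape time 5
(row=0, col=4): c = -0.1260 + 0.0200i → escape time 5
(row=0, col=5): c = 0.0600 + 0.0200i → escape time 5
(row=1, col=0): c = -0.8700 + -0.2640i → escape time 5
(row=1, col=1): c = -0.6840 + -0.2640i → escape time 5
(row=1, col=2): c = -0.4980 + -0.2640i → escape time 5
(row=1, col=3): c = -0.3120 + -0.2640i → escape time 5
(row=1, col=4): c = -0.1260 + -0.2640i → escape time 5
(row=1, col=5): c = 0.0600 + -0.2640i → escape time 5
(row=2, col=0): c = -0.8700 + -0.5480i → escape time 5
(row=2, col=1): c = -0.6840 + -0.5480i → escape time 5
(row=2, col=2): c = -0.4980 + -0.5480i → escape time 5
(row=2, col=3): c = -0.3120 + -0.5480i → escape time 5
(row=2, col=4): c = -0.1260 + -0.5480i → escape time 5
(row=2, col=5): c = 0.0600 + -0.5480i → escape time 5
(row=3, col=0): c = -0.8700 + -0.8320i → escape time 4
(row=3, col=1): c = -0.6840 + -0.8320i → escape time 4
(row=3, col=2): c = -0.4980 + -0.8320i → escape time 5
(row=3, col=3): c = -0.3120 + -0.8320i → escape time 5
(row=3, col=4): c = -0.1260 + -0.8320i → escape time 5
(row=3, col=5): c = 0.0600 + -0.8320i → escape time 5
(row=4, col=0): c = -0.8700 + -1.1160i → escape time 3
(row=4, col=1): c = -0.6840 + -1.1160i → escape time 3
(row=4, col=2): c = -0.4980 + -1.1160i → escape time 3
(row=4, col=3): c = -0.3120 + -1.1160i → escape time 4
(row=4, col=4): c = -0.1260 + -1.1160i → escape time 5
(row=4, col=5): c = 0.0600 + -1.1160i → escape time 4
(row=5, col=0): c = -0.8700 + -1.4000i → escape time 2
(row=5, col=1): c = -0.6840 + -1.4000i → escape time 2
(row=5, col=2): c = -0.4980 + -1.4000i → escape time 2
(row=5, col=3): c = -0.3120 + -1.4000i → escape time 2
(row=5, col=4): c = -0.1260 + -1.4000i → escape time 2
(row=5, col=5): c = 0.0600 + -1.4000i → escape time 2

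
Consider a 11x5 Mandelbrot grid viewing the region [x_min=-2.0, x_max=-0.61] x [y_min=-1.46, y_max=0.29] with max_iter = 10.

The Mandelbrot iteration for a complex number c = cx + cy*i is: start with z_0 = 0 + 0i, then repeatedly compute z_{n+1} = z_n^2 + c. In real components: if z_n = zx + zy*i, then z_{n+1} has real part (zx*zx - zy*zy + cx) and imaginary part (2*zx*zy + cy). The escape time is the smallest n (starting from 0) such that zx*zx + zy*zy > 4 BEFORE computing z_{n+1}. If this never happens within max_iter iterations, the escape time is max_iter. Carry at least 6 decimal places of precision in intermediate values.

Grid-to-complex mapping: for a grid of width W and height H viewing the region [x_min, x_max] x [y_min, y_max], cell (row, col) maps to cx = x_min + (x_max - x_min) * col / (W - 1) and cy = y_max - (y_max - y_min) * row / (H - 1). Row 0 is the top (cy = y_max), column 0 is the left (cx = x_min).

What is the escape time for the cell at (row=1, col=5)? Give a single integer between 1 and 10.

z_0 = 0 + 0i, c = -1.3050 + -0.1475i
Iter 1: z = -1.3050 + -0.1475i, |z|^2 = 1.7248
Iter 2: z = 0.3763 + 0.2375i, |z|^2 = 0.1980
Iter 3: z = -1.2198 + 0.0312i, |z|^2 = 1.4889
Iter 4: z = 0.1820 + -0.2236i, |z|^2 = 0.0831
Iter 5: z = -1.3219 + -0.2289i, |z|^2 = 1.7998
Iter 6: z = 0.3900 + 0.4576i, |z|^2 = 0.3616
Iter 7: z = -1.3623 + 0.2095i, |z|^2 = 1.8998
Iter 8: z = 0.5070 + -0.7183i, |z|^2 = 0.7730
Iter 9: z = -1.5638 + -0.8759i, |z|^2 = 3.2128

Answer: 10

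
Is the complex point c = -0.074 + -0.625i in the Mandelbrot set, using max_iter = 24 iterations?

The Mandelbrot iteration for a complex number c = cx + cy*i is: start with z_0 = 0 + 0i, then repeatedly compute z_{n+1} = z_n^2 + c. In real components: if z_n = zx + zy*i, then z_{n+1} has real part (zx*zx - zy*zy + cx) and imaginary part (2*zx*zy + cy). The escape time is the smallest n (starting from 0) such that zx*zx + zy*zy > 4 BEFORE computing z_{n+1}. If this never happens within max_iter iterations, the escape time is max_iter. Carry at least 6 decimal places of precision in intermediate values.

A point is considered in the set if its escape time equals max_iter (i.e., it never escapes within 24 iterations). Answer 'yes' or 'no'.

z_0 = 0 + 0i, c = -0.0740 + -0.6250i
Iter 1: z = -0.0740 + -0.6250i, |z|^2 = 0.3961
Iter 2: z = -0.4591 + -0.5325i, |z|^2 = 0.4944
Iter 3: z = -0.1467 + -0.1360i, |z|^2 = 0.0400
Iter 4: z = -0.0710 + -0.5851i, |z|^2 = 0.3474
Iter 5: z = -0.4113 + -0.5420i, |z|^2 = 0.4629
Iter 6: z = -0.1986 + -0.1792i, |z|^2 = 0.0715
Iter 7: z = -0.0667 + -0.5538i, |z|^2 = 0.3112
Iter 8: z = -0.3763 + -0.5511i, |z|^2 = 0.4453
Iter 9: z = -0.2362 + -0.2102i, |z|^2 = 0.1000
Iter 10: z = -0.0624 + -0.5257i, |z|^2 = 0.2803
Iter 11: z = -0.3465 + -0.5594i, |z|^2 = 0.4329
Iter 12: z = -0.2668 + -0.2374i, |z|^2 = 0.1276
Iter 13: z = -0.0591 + -0.4983i, |z|^2 = 0.2518
Iter 14: z = -0.3188 + -0.5661i, |z|^2 = 0.4221
Iter 15: z = -0.2928 + -0.2641i, |z|^2 = 0.1555
Iter 16: z = -0.0580 + -0.4704i, |z|^2 = 0.2246
Iter 17: z = -0.2919 + -0.5704i, |z|^2 = 0.4106
Iter 18: z = -0.3142 + -0.2920i, |z|^2 = 0.1840
Iter 19: z = -0.0606 + -0.4415i, |z|^2 = 0.1986
Iter 20: z = -0.2653 + -0.5715i, |z|^2 = 0.3970
Iter 21: z = -0.3303 + -0.3218i, |z|^2 = 0.2126
Iter 22: z = -0.0685 + -0.4124i, |z|^2 = 0.1748
Iter 23: z = -0.2394 + -0.5685i, |z|^2 = 0.3805
Did not escape in 24 iterations → in set

Answer: yes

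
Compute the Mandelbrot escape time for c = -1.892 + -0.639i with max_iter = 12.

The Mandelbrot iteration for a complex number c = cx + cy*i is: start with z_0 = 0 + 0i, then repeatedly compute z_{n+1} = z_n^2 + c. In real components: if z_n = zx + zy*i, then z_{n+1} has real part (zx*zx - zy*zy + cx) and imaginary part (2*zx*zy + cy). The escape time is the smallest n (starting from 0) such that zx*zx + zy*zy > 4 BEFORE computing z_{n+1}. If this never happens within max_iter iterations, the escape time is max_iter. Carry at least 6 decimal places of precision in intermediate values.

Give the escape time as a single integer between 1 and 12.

Answer: 2

Derivation:
z_0 = 0 + 0i, c = -1.8920 + -0.6390i
Iter 1: z = -1.8920 + -0.6390i, |z|^2 = 3.9880
Iter 2: z = 1.2793 + 1.7790i, |z|^2 = 4.8015
Escaped at iteration 2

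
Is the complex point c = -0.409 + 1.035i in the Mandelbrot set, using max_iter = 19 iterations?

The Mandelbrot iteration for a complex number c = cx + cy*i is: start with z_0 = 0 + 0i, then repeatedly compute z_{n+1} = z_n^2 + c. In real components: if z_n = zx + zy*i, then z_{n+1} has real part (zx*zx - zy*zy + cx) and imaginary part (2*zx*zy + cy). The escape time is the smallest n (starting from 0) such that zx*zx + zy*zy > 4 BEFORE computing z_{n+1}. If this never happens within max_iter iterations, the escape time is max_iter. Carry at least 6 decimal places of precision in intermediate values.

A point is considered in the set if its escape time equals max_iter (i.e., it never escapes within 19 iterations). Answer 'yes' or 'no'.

z_0 = 0 + 0i, c = -0.4090 + 1.0350i
Iter 1: z = -0.4090 + 1.0350i, |z|^2 = 1.2385
Iter 2: z = -1.3129 + 0.1884i, |z|^2 = 1.7593
Iter 3: z = 1.2793 + 0.5404i, |z|^2 = 1.9287
Iter 4: z = 0.9357 + 2.4176i, |z|^2 = 6.7204
Escaped at iteration 4

Answer: no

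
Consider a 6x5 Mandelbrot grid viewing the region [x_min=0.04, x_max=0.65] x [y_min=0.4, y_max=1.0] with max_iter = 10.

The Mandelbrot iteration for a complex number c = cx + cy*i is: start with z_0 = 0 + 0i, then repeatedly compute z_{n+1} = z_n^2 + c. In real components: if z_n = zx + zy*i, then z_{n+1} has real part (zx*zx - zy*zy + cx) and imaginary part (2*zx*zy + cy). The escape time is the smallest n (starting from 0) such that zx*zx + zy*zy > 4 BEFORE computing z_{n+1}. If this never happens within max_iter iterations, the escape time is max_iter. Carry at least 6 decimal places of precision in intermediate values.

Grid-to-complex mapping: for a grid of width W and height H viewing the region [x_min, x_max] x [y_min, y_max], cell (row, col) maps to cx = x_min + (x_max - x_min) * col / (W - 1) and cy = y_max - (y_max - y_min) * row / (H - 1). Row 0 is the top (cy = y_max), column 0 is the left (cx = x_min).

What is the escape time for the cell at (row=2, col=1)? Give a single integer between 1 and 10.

Answer: 7

Derivation:
z_0 = 0 + 0i, c = 0.1620 + 0.7000i
Iter 1: z = 0.1620 + 0.7000i, |z|^2 = 0.5162
Iter 2: z = -0.3018 + 0.9268i, |z|^2 = 0.9500
Iter 3: z = -0.6059 + 0.1407i, |z|^2 = 0.3869
Iter 4: z = 0.5093 + 0.5295i, |z|^2 = 0.5398
Iter 5: z = 0.1410 + 1.2394i, |z|^2 = 1.5561
Iter 6: z = -1.3543 + 1.0495i, |z|^2 = 2.9356
Iter 7: z = 0.8946 + -2.1427i, |z|^2 = 5.3915
Escaped at iteration 7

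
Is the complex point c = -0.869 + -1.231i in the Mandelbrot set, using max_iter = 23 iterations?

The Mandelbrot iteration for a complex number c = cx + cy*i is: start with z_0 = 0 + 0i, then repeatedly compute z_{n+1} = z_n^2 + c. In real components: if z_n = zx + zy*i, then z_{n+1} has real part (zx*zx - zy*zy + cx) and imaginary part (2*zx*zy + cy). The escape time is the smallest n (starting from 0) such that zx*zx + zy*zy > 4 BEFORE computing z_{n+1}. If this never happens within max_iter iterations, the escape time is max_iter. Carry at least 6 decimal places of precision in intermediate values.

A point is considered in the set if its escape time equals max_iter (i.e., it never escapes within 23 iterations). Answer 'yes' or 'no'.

Answer: no

Derivation:
z_0 = 0 + 0i, c = -0.8690 + -1.2310i
Iter 1: z = -0.8690 + -1.2310i, |z|^2 = 2.2705
Iter 2: z = -1.6292 + 0.9085i, |z|^2 = 3.4796
Iter 3: z = 0.9600 + -4.1912i, |z|^2 = 18.4876
Escaped at iteration 3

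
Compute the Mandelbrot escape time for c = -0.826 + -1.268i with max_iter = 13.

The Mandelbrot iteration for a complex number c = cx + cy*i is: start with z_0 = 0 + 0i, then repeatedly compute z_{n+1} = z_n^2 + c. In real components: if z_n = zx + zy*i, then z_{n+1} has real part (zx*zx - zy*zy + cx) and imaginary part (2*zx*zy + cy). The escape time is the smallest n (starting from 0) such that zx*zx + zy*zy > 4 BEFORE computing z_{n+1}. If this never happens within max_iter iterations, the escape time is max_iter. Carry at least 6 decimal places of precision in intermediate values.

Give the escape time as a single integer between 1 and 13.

z_0 = 0 + 0i, c = -0.8260 + -1.2680i
Iter 1: z = -0.8260 + -1.2680i, |z|^2 = 2.2901
Iter 2: z = -1.7515 + 0.8267i, |z|^2 = 3.7514
Iter 3: z = 1.5584 + -4.1641i, |z|^2 = 19.7687
Escaped at iteration 3

Answer: 3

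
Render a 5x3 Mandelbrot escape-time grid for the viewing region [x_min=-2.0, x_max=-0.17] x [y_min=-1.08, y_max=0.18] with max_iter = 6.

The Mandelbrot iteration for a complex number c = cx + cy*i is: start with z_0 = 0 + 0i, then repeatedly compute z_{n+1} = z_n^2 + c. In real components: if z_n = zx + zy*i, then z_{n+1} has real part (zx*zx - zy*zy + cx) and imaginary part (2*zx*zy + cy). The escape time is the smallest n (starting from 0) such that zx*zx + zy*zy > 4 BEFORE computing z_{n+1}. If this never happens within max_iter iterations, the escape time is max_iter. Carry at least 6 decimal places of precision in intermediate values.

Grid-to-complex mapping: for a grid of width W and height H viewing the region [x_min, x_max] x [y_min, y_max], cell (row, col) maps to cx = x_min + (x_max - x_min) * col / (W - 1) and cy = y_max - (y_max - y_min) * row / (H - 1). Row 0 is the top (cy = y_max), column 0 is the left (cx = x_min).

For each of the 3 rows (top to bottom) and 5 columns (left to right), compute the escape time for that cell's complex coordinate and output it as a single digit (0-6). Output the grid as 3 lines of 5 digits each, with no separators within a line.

(row=0, col=0): c = -2.0000 + 0.1800i → escape time 1
(row=0, col=1): c = -1.5425 + 0.1800i → escape time 5
(row=0, col=2): c = -1.0850 + 0.1800i → escape time 6
(row=0, col=3): c = -0.6275 + 0.1800i → escape time 6
(row=0, col=4): c = -0.1700 + 0.1800i → escape time 6
(row=1, col=0): c = -2.0000 + -0.4500i → escape time 1
(row=1, col=1): c = -1.5425 + -0.4500i → escape time 3
(row=1, col=2): c = -1.0850 + -0.4500i → escape time 5
(row=1, col=3): c = -0.6275 + -0.4500i → escape time 6
(row=1, col=4): c = -0.1700 + -0.4500i → escape time 6
(row=2, col=0): c = -2.0000 + -1.0800i → escape time 1
(row=2, col=1): c = -1.5425 + -1.0800i → escape time 2
(row=2, col=2): c = -1.0850 + -1.0800i → escape time 3
(row=2, col=3): c = -0.6275 + -1.0800i → escape time 3
(row=2, col=4): c = -0.1700 + -1.0800i → escape time 6

Answer: 15666
13566
12336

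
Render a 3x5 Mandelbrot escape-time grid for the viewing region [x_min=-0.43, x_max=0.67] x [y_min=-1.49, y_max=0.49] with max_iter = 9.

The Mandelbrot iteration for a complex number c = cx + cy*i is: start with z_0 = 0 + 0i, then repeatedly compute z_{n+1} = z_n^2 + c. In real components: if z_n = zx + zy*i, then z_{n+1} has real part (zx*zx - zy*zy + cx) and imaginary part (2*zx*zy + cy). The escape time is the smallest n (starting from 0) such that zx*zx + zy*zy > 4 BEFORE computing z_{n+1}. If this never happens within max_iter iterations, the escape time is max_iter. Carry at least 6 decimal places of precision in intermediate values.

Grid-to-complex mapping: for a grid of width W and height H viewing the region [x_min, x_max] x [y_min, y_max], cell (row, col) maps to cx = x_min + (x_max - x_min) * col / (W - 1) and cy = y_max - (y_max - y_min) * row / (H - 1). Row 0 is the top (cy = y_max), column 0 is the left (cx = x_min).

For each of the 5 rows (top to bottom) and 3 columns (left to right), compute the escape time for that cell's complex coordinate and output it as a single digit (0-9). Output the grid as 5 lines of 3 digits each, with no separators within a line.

(row=0, col=0): c = -0.4300 + 0.4900i → escape time 9
(row=0, col=1): c = 0.1200 + 0.4900i → escape time 9
(row=0, col=2): c = 0.6700 + 0.4900i → escape time 3
(row=1, col=0): c = -0.4300 + -0.0050i → escape time 9
(row=1, col=1): c = 0.1200 + -0.0050i → escape time 9
(row=1, col=2): c = 0.6700 + -0.0050i → escape time 4
(row=2, col=0): c = -0.4300 + -0.5000i → escape time 9
(row=2, col=1): c = 0.1200 + -0.5000i → escape time 9
(row=2, col=2): c = 0.6700 + -0.5000i → escape time 3
(row=3, col=0): c = -0.4300 + -0.9950i → escape time 4
(row=3, col=1): c = 0.1200 + -0.9950i → escape time 4
(row=3, col=2): c = 0.6700 + -0.9950i → escape time 2
(row=4, col=0): c = -0.4300 + -1.4900i → escape time 2
(row=4, col=1): c = 0.1200 + -1.4900i → escape time 2
(row=4, col=2): c = 0.6700 + -1.4900i → escape time 2

Answer: 993
994
993
442
222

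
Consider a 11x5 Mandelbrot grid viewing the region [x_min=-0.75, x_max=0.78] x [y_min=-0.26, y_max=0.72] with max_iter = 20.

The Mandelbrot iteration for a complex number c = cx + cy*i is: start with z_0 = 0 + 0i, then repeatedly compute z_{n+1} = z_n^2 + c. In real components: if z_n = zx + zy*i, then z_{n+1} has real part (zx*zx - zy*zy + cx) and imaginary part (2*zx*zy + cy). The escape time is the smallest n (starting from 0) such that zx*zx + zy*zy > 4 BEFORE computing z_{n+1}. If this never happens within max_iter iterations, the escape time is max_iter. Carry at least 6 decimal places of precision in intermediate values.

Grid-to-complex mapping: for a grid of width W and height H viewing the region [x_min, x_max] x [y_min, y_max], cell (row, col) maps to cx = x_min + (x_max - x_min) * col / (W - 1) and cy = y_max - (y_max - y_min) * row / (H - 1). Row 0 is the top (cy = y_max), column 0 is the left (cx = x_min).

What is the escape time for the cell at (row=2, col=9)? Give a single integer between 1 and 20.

Answer: 4

Derivation:
z_0 = 0 + 0i, c = 0.6270 + 0.2300i
Iter 1: z = 0.6270 + 0.2300i, |z|^2 = 0.4460
Iter 2: z = 0.9672 + 0.5184i, |z|^2 = 1.2043
Iter 3: z = 1.2938 + 1.2329i, |z|^2 = 3.1938
Iter 4: z = 0.7809 + 3.4201i, |z|^2 = 12.3068
Escaped at iteration 4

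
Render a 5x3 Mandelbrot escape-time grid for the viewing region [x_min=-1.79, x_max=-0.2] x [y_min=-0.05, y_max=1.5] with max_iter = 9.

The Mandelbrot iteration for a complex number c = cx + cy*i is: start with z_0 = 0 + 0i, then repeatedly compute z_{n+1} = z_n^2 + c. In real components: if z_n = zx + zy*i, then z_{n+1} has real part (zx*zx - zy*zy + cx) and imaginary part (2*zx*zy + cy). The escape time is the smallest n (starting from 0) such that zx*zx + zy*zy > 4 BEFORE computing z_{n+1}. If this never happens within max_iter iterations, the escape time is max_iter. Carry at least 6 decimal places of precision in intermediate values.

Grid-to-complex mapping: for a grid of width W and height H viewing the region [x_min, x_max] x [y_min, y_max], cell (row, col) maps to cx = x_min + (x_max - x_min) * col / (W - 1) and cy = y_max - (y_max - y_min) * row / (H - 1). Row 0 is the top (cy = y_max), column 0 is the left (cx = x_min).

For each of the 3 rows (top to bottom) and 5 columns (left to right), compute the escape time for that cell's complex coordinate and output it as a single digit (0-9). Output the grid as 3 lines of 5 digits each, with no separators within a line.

(row=0, col=0): c = -1.7900 + 1.5000i → escape time 1
(row=0, col=1): c = -1.3925 + 1.5000i → escape time 1
(row=0, col=2): c = -0.9950 + 1.5000i → escape time 2
(row=0, col=3): c = -0.5975 + 1.5000i → escape time 2
(row=0, col=4): c = -0.2000 + 1.5000i → escape time 2
(row=1, col=0): c = -1.7900 + 0.7250i → escape time 2
(row=1, col=1): c = -1.3925 + 0.7250i → escape time 3
(row=1, col=2): c = -0.9950 + 0.7250i → escape time 4
(row=1, col=3): c = -0.5975 + 0.7250i → escape time 6
(row=1, col=4): c = -0.2000 + 0.7250i → escape time 9
(row=2, col=0): c = -1.7900 + -0.0500i → escape time 7
(row=2, col=1): c = -1.3925 + -0.0500i → escape time 9
(row=2, col=2): c = -0.9950 + -0.0500i → escape time 9
(row=2, col=3): c = -0.5975 + -0.0500i → escape time 9
(row=2, col=4): c = -0.2000 + -0.0500i → escape time 9

Answer: 11222
23469
79999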